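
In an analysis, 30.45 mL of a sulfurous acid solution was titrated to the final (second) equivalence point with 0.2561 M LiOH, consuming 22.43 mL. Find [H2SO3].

0.0943 M

n(LiOH) = 0.2561 x 0.02243 = 0.005744 mol.
At the final (second) equivalence point, 2 mol OH^- react per mol H2SO3, so n(H2SO3) = 0.005744 / 2 = 0.002872 mol.
[H2SO3] = 0.002872 / 0.03045 L = 0.0943 M.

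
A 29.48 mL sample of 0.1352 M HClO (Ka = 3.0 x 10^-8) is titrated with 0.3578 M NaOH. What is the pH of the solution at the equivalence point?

10.26

n(HClO) = 0.1352 x 0.02948 = 0.003986 mol; V(NaOH) at equivalence = 0.003986/0.3578 = 0.01114 L.
At equivalence all the acid is converted to ClO-; total volume = 0.02948 + 0.01114 = 0.04062 L, so [ClO-] = 0.003986/0.04062 = 0.09812 M.
Kb = Kw/Ka = 1.0e-14 / 3.0 x 10^-8 = 3.33e-7.
[OH^-] = sqrt(Kb x [ClO-]) = sqrt(3.33e-7 x 0.09812) = 0.000181 M.
pOH = 3.74, so pH = 14.00 - 3.74 = 10.26.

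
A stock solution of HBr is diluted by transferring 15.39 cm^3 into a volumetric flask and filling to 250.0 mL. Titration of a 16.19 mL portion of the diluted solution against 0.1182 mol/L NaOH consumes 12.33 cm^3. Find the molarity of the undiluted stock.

n(NaOH) = 0.1182 x 0.01233 = 0.001457 mol.
n(HBr) in the aliquot = 0.001457 mol.
[diluted HBr] = 0.001457 / 0.01619 = 0.09002 M.
Dilution factor = 250.0/15.39 = 16.24, so [stock] = 0.09002 x 16.24 = 1.46 M.

1.46 M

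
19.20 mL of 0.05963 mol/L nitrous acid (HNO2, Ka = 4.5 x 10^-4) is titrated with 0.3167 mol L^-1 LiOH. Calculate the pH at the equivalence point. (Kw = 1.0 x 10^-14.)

n(HNO2) = 0.05963 x 0.01920 = 0.001145 mol; V(LiOH) at equivalence = 0.001145/0.3167 = 0.003615 L.
At equivalence all the acid is converted to NO2-; total volume = 0.01920 + 0.003615 = 0.02282 L, so [NO2-] = 0.001145/0.02282 = 0.05018 M.
Kb = Kw/Ka = 1.0e-14 / 4.5 x 10^-4 = 2.22e-11.
[OH^-] = sqrt(Kb x [NO2-]) = sqrt(2.22e-11 x 0.05018) = 1.06e-6 M.
pOH = 5.98, so pH = 14.00 - 5.98 = 8.02.

8.02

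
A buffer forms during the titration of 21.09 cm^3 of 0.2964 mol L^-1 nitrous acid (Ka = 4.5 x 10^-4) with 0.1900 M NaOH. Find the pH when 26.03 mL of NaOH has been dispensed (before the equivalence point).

Initial n(HNO2) = 0.2964 x 0.02109 = 0.006251 mol.
n(NaOH) added = 0.1900 x 0.02603 = 0.004946 mol, converting that many moles of HNO2 to NO2-.
Remaining n(HNO2) = 0.001305 mol; n(NO2-) = 0.004946 mol.
By Henderson-Hasselbalch, pH = pKa + log([A^-]/[HA]) = 3.35 + log(0.004946/0.001305) = 3.35 + (+0.58) = 3.93.

3.93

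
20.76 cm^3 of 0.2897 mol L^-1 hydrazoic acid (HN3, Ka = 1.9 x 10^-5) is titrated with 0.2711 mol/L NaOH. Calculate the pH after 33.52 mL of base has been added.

12.75

n(acid) = 0.2897 x 0.02076 = 0.006014 mol; n(NaOH) added = 0.2711 x 0.03352 = 0.009087 mol.
Base is in excess by 0.009087 - 0.006014 = 0.003073 mol in a total volume of 0.05428 L.
[OH^-] = 0.003073/0.05428 = 0.05662 M, so pOH = 1.25 and pH = 14.00 - 1.25 = 12.75.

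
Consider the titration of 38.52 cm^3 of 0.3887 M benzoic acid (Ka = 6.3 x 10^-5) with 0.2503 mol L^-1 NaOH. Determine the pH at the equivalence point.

8.69

n(C6H5COOH) = 0.3887 x 0.03852 = 0.01497 mol; V(NaOH) at equivalence = 0.01497/0.2503 = 0.05982 L.
At equivalence all the acid is converted to C6H5COO-; total volume = 0.03852 + 0.05982 = 0.09834 L, so [C6H5COO-] = 0.01497/0.09834 = 0.1523 M.
Kb = Kw/Ka = 1.0e-14 / 6.3 x 10^-5 = 1.59e-10.
[OH^-] = sqrt(Kb x [C6H5COO-]) = sqrt(1.59e-10 x 0.1523) = 4.92e-6 M.
pOH = 5.31, so pH = 14.00 - 5.31 = 8.69.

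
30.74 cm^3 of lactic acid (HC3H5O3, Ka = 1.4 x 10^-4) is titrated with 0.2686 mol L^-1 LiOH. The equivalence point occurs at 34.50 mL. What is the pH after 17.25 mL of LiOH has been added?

3.85

17.25 mL is exactly half the equivalence volume (34.50/2), i.e. the half-equivalence point.
There, n(HA) = n(A^-), so pH = pKa = -log(1.4 x 10^-4) = 3.85.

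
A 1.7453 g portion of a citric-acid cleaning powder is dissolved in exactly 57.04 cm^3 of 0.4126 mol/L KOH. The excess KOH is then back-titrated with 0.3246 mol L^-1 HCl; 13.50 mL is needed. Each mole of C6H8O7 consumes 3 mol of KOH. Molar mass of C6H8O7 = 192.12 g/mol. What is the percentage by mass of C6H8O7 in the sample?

Total n(KOH) added = 0.4126 x 0.05704 = 0.02353 mol.
n(HCl) used = 0.3246 x 0.01350 = 0.004382 mol, which equals the excess n(KOH).
So n(KOH) consumed by the sample = 0.02353 - 0.004382 = 0.01915 mol.
n(C6H8O7) = 0.01915 / 3 = 0.006384 mol.
mass C6H8O7 = 0.006384 x 192.12 = 1.227 g, so %C6H8O7 = 1.227/1.7453 x 100 = 70.3%.

70.3%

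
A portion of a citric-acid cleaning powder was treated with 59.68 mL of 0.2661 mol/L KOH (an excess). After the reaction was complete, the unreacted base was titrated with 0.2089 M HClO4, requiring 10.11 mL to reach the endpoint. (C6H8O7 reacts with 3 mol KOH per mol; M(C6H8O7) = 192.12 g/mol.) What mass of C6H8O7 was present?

Total n(KOH) added = 0.2661 x 0.05968 = 0.01588 mol.
n(HClO4) used = 0.2089 x 0.01011 = 0.002112 mol, which equals the excess n(KOH).
So n(KOH) consumed by the sample = 0.01588 - 0.002112 = 0.01377 mol.
n(C6H8O7) = 0.01377 / 3 = 0.004590 mol.
mass = 0.004590 mol x 192.12 g/mol = 0.882 g.

0.882 g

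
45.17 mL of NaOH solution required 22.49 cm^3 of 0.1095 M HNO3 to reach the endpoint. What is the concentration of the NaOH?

0.0545 M

n(HNO3) delivered = 0.1095 x 0.02249 = 0.002463 mol.
For a 1:1 reaction, n(NaOH) = 0.002463 mol.
[NaOH] = 0.002463 mol / 0.04517 L = 0.0545 M.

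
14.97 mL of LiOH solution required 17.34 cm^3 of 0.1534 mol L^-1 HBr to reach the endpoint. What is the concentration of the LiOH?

0.178 M

n(HBr) delivered = 0.1534 x 0.01734 = 0.002660 mol.
For a 1:1 reaction, n(LiOH) = 0.002660 mol.
[LiOH] = 0.002660 mol / 0.01497 L = 0.178 M.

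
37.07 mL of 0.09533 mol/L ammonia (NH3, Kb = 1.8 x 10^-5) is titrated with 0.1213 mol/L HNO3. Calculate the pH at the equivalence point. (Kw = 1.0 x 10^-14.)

n(NH3) = 0.09533 x 0.03707 = 0.003534 mol; V(HNO3) at equivalence = 0.003534/0.1213 = 0.02913 L.
At equivalence the base is fully converted to NH4+; total volume = 0.06620 L, so [NH4+] = 0.003534/0.06620 = 0.05338 M.
Ka(NH4+) = Kw/Kb = 1.0e-14 / 1.8 x 10^-5 = 5.56e-10.
[H^+] = sqrt(Ka x [NH4+]) = sqrt(5.56e-10 x 0.05338) = 5.45e-6 M.
pH = -log(5.45e-6) = 5.26.

5.26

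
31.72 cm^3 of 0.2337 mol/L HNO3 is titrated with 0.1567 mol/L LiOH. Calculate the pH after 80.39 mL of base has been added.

12.67

n(acid) = 0.2337 x 0.03172 = 0.007413 mol; n(LiOH) added = 0.1567 x 0.08039 = 0.01260 mol.
Base is in excess by 0.01260 - 0.007413 = 0.005184 mol in a total volume of 0.1121 L.
[OH^-] = 0.005184/0.1121 = 0.04624 M, so pOH = 1.33 and pH = 14.00 - 1.33 = 12.67.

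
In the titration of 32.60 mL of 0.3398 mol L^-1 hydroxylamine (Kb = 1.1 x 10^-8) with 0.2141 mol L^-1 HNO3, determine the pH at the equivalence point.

n(NH2OH) = 0.3398 x 0.03260 = 0.01108 mol; V(HNO3) at equivalence = 0.01108/0.2141 = 0.05174 L.
At equivalence the base is fully converted to NH3OH+; total volume = 0.08434 L, so [NH3OH+] = 0.01108/0.08434 = 0.1313 M.
Ka(NH3OH+) = Kw/Kb = 1.0e-14 / 1.1 x 10^-8 = 9.09e-7.
[H^+] = sqrt(Ka x [NH3OH+]) = sqrt(9.09e-7 x 0.1313) = 0.000346 M.
pH = -log(0.000346) = 3.46.

3.46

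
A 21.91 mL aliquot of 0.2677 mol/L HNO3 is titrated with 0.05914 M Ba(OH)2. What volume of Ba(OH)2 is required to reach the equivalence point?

n(HNO3) = 0.2677 mol/L x 0.02191 L = 0.005865 mol.
The neutralisation is 2 HNO3 : 1 Ba(OH)2, so n(Ba(OH)2) = 0.005865 x 1/2 = 0.002933 mol.
V(Ba(OH)2) = 0.002933 / 0.05914 = 0.04959 L = 49.6 mL.

49.6 mL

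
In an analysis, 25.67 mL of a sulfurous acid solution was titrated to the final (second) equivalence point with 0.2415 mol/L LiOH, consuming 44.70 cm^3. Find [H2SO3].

0.210 M

n(LiOH) = 0.2415 x 0.04470 = 0.01080 mol.
At the final (second) equivalence point, 2 mol OH^- react per mol H2SO3, so n(H2SO3) = 0.01080 / 2 = 0.005398 mol.
[H2SO3] = 0.005398 / 0.02567 L = 0.210 M.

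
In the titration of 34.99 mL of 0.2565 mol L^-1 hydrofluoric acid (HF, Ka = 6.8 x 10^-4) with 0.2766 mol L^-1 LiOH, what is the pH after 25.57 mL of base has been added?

3.74

Initial n(HF) = 0.2565 x 0.03499 = 0.008975 mol.
n(LiOH) added = 0.2766 x 0.02557 = 0.007073 mol, converting that many moles of HF to F-.
Remaining n(HF) = 0.001902 mol; n(F-) = 0.007073 mol.
By Henderson-Hasselbalch, pH = pKa + log([A^-]/[HA]) = 3.17 + log(0.007073/0.001902) = 3.17 + (+0.57) = 3.74.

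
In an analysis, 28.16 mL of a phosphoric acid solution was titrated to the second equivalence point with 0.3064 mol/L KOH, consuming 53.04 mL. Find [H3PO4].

n(KOH) = 0.3064 x 0.05304 = 0.01625 mol.
At the second equivalence point, 2 mol OH^- react per mol H3PO4, so n(H3PO4) = 0.01625 / 2 = 0.008126 mol.
[H3PO4] = 0.008126 / 0.02816 L = 0.289 M.

0.289 M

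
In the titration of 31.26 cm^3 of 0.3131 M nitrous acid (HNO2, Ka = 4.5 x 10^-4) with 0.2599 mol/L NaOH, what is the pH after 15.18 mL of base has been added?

Initial n(HNO2) = 0.3131 x 0.03126 = 0.009788 mol.
n(NaOH) added = 0.2599 x 0.01518 = 0.003945 mol, converting that many moles of HNO2 to NO2-.
Remaining n(HNO2) = 0.005842 mol; n(NO2-) = 0.003945 mol.
By Henderson-Hasselbalch, pH = pKa + log([A^-]/[HA]) = 3.35 + log(0.003945/0.005842) = 3.35 + (-0.17) = 3.18.

3.18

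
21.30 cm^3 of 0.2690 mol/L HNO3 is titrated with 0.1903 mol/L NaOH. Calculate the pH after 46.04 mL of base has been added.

n(acid) = 0.2690 x 0.02130 = 0.005730 mol; n(NaOH) added = 0.1903 x 0.04604 = 0.008761 mol.
Base is in excess by 0.008761 - 0.005730 = 0.003032 mol in a total volume of 0.06734 L.
[OH^-] = 0.003032/0.06734 = 0.04502 M, so pOH = 1.35 and pH = 14.00 - 1.35 = 12.65.

12.65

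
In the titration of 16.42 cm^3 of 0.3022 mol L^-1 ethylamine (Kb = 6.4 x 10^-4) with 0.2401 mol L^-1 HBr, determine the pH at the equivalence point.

n(C2H5NH2) = 0.3022 x 0.01642 = 0.004962 mol; V(HBr) at equivalence = 0.004962/0.2401 = 0.02067 L.
At equivalence the base is fully converted to C2H5NH3+; total volume = 0.03709 L, so [C2H5NH3+] = 0.004962/0.03709 = 0.1338 M.
Ka(C2H5NH3+) = Kw/Kb = 1.0e-14 / 6.4 x 10^-4 = 1.56e-11.
[H^+] = sqrt(Ka x [C2H5NH3+]) = sqrt(1.56e-11 x 0.1338) = 1.45e-6 M.
pH = -log(1.45e-6) = 5.84.

5.84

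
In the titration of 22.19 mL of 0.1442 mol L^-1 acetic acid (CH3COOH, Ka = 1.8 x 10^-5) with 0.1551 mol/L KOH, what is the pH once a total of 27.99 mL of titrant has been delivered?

12.36

n(acid) = 0.1442 x 0.02219 = 0.003200 mol; n(KOH) added = 0.1551 x 0.02799 = 0.004341 mol.
Base is in excess by 0.004341 - 0.003200 = 0.001141 mol in a total volume of 0.05018 L.
[OH^-] = 0.001141/0.05018 = 0.02275 M, so pOH = 1.64 and pH = 14.00 - 1.64 = 12.36.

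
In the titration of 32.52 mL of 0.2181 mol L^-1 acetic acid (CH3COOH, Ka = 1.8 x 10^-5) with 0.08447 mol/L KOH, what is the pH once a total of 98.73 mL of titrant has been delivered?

11.98

n(acid) = 0.2181 x 0.03252 = 0.007093 mol; n(KOH) added = 0.08447 x 0.09873 = 0.008340 mol.
Base is in excess by 0.008340 - 0.007093 = 0.001247 mol in a total volume of 0.1313 L.
[OH^-] = 0.001247/0.1313 = 0.009502 M, so pOH = 2.02 and pH = 14.00 - 2.02 = 11.98.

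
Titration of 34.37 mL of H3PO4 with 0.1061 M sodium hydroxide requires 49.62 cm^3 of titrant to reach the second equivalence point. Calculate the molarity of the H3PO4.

n(NaOH) = 0.1061 x 0.04962 = 0.005265 mol.
At the second equivalence point, 2 mol OH^- react per mol H3PO4, so n(H3PO4) = 0.005265 / 2 = 0.002632 mol.
[H3PO4] = 0.002632 / 0.03437 L = 0.0766 M.

0.0766 M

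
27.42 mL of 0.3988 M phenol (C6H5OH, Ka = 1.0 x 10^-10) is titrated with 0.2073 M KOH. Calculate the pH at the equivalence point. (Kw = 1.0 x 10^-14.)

11.57

n(C6H5OH) = 0.3988 x 0.02742 = 0.01094 mol; V(KOH) at equivalence = 0.01094/0.2073 = 0.05275 L.
At equivalence all the acid is converted to C6H5O-; total volume = 0.02742 + 0.05275 = 0.08017 L, so [C6H5O-] = 0.01094/0.08017 = 0.1364 M.
Kb = Kw/Ka = 1.0e-14 / 1.0 x 10^-10 = 0.000100.
[OH^-] = sqrt(Kb x [C6H5O-]) = sqrt(0.000100 x 0.1364) = 0.00369 M.
pOH = 2.43, so pH = 14.00 - 2.43 = 11.57.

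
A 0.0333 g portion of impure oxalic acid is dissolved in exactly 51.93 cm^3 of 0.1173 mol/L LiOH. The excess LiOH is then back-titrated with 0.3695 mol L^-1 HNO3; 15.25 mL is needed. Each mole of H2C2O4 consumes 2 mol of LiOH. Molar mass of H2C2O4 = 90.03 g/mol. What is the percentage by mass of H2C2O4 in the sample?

61.7%

Total n(LiOH) added = 0.1173 x 0.05193 = 0.006091 mol.
n(HNO3) used = 0.3695 x 0.01525 = 0.005635 mol, which equals the excess n(LiOH).
So n(LiOH) consumed by the sample = 0.006091 - 0.005635 = 0.0004565 mol.
n(H2C2O4) = 0.0004565 / 2 = 0.0002283 mol.
mass H2C2O4 = 0.0002283 x 90.03 = 0.02055 g, so %H2C2O4 = 0.02055/0.0333 x 100 = 61.7%.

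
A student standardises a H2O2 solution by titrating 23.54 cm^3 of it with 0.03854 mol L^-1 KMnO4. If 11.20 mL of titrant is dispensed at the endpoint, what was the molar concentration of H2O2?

0.0458 M

n(KMnO4) = 0.03854 x 0.01120 = 0.0004316 mol.
From the balanced equation, 2 mol KMnO4 reacts with 5 mol H2O2, so n(H2O2) = 0.0004316 x 5/2 = 0.001079 mol.
[H2O2] = 0.001079 / 0.02354 L = 0.0458 M.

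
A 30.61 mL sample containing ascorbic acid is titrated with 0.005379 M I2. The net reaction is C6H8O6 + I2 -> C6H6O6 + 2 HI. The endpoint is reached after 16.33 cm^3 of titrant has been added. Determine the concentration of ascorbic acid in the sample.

0.00287 M

n(I2) = 0.005379 x 0.01633 = 8.784e-5 mol.
From the balanced equation, 1 mol I2 reacts with 1 mol ascorbic acid, so n(ascorbic acid) = 8.784e-5 x 1/1 = 8.784e-5 mol.
[ascorbic acid] = 8.784e-5 / 0.03061 L = 0.00287 M.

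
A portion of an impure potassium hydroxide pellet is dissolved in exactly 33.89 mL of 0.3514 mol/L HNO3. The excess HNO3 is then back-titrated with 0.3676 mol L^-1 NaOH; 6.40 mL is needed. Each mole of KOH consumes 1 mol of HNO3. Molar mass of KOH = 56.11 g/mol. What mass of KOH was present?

Total n(HNO3) added = 0.3514 x 0.03389 = 0.01191 mol.
n(NaOH) used = 0.3676 x 0.006400 = 0.002353 mol, which equals the excess n(HNO3).
So n(HNO3) consumed by the sample = 0.01191 - 0.002353 = 0.009556 mol.
n(KOH) = 0.009556 / 1 = 0.009556 mol.
mass = 0.009556 mol x 56.11 g/mol = 0.536 g.

0.536 g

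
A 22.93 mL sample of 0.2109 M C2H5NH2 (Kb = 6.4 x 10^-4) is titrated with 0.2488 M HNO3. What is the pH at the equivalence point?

n(C2H5NH2) = 0.2109 x 0.02293 = 0.004836 mol; V(HNO3) at equivalence = 0.004836/0.2488 = 0.01944 L.
At equivalence the base is fully converted to C2H5NH3+; total volume = 0.04237 L, so [C2H5NH3+] = 0.004836/0.04237 = 0.1141 M.
Ka(C2H5NH3+) = Kw/Kb = 1.0e-14 / 6.4 x 10^-4 = 1.56e-11.
[H^+] = sqrt(Ka x [C2H5NH3+]) = sqrt(1.56e-11 x 0.1141) = 1.34e-6 M.
pH = -log(1.34e-6) = 5.87.

5.87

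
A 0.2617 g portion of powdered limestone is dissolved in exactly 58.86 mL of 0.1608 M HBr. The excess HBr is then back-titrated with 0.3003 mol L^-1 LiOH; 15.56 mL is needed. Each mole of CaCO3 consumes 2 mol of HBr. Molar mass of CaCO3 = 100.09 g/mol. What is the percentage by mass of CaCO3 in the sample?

Total n(HBr) added = 0.1608 x 0.05886 = 0.009465 mol.
n(LiOH) used = 0.3003 x 0.01556 = 0.004673 mol, which equals the excess n(HBr).
So n(HBr) consumed by the sample = 0.009465 - 0.004673 = 0.004792 mol.
n(CaCO3) = 0.004792 / 2 = 0.002396 mol.
mass CaCO3 = 0.002396 x 100.09 = 0.2398 g, so %CaCO3 = 0.2398/0.2617 x 100 = 91.6%.

91.6%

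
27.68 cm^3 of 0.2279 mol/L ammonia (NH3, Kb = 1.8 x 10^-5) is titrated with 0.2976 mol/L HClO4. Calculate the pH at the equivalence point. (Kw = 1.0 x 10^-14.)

5.07

n(NH3) = 0.2279 x 0.02768 = 0.006308 mol; V(HClO4) at equivalence = 0.006308/0.2976 = 0.02120 L.
At equivalence the base is fully converted to NH4+; total volume = 0.04888 L, so [NH4+] = 0.006308/0.04888 = 0.1291 M.
Ka(NH4+) = Kw/Kb = 1.0e-14 / 1.8 x 10^-5 = 5.56e-10.
[H^+] = sqrt(Ka x [NH4+]) = sqrt(5.56e-10 x 0.1291) = 8.47e-6 M.
pH = -log(8.47e-6) = 5.07.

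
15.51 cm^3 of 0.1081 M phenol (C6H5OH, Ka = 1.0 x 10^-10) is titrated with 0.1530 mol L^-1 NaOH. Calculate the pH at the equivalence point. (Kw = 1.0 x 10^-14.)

11.40

n(C6H5OH) = 0.1081 x 0.01551 = 0.001677 mol; V(NaOH) at equivalence = 0.001677/0.1530 = 0.01096 L.
At equivalence all the acid is converted to C6H5O-; total volume = 0.01551 + 0.01096 = 0.02647 L, so [C6H5O-] = 0.001677/0.02647 = 0.06334 M.
Kb = Kw/Ka = 1.0e-14 / 1.0 x 10^-10 = 0.000100.
[OH^-] = sqrt(Kb x [C6H5O-]) = sqrt(0.000100 x 0.06334) = 0.00252 M.
pOH = 2.60, so pH = 14.00 - 2.60 = 11.40.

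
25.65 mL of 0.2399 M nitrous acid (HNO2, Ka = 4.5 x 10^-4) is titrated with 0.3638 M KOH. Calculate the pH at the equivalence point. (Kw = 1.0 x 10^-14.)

8.25

n(HNO2) = 0.2399 x 0.02565 = 0.006153 mol; V(KOH) at equivalence = 0.006153/0.3638 = 0.01691 L.
At equivalence all the acid is converted to NO2-; total volume = 0.02565 + 0.01691 = 0.04256 L, so [NO2-] = 0.006153/0.04256 = 0.1446 M.
Kb = Kw/Ka = 1.0e-14 / 4.5 x 10^-4 = 2.22e-11.
[OH^-] = sqrt(Kb x [NO2-]) = sqrt(2.22e-11 x 0.1446) = 1.79e-6 M.
pOH = 5.75, so pH = 14.00 - 5.75 = 8.25.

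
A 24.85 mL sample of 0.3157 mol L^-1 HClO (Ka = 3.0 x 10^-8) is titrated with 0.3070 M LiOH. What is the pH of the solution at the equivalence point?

n(HClO) = 0.3157 x 0.02485 = 0.007845 mol; V(LiOH) at equivalence = 0.007845/0.3070 = 0.02555 L.
At equivalence all the acid is converted to ClO-; total volume = 0.02485 + 0.02555 = 0.05040 L, so [ClO-] = 0.007845/0.05040 = 0.1556 M.
Kb = Kw/Ka = 1.0e-14 / 3.0 x 10^-8 = 3.33e-7.
[OH^-] = sqrt(Kb x [ClO-]) = sqrt(3.33e-7 x 0.1556) = 0.000228 M.
pOH = 3.64, so pH = 14.00 - 3.64 = 10.36.

10.36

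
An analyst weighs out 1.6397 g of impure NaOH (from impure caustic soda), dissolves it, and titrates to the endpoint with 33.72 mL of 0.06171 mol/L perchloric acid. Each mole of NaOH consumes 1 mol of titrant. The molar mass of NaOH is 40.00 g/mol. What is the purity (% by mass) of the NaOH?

n(HClO4) = 0.06171 x 0.03372 = 0.002081 mol.
n(NaOH) = 0.002081 / 1 = 0.002081 mol.
mass of NaOH = 0.002081 x 40.00 = 0.08323 g.
% purity = 0.08323 / 1.6397 x 100 = 5.08%.

5.08%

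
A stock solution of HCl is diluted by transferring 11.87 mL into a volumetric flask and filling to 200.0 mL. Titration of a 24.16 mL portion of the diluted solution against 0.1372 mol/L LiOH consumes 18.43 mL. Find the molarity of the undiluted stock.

n(LiOH) = 0.1372 x 0.01843 = 0.002529 mol.
n(HCl) in the aliquot = 0.002529 mol.
[diluted HCl] = 0.002529 / 0.02416 = 0.1047 M.
Dilution factor = 200.0/11.87 = 16.85, so [stock] = 0.1047 x 16.85 = 1.76 M.

1.76 M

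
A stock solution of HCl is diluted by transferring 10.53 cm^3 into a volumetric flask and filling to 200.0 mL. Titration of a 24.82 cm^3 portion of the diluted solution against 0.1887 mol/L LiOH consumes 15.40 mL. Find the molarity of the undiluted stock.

2.22 M

n(LiOH) = 0.1887 x 0.01540 = 0.002906 mol.
n(HCl) in the aliquot = 0.002906 mol.
[diluted HCl] = 0.002906 / 0.02482 = 0.1171 M.
Dilution factor = 200.0/10.53 = 18.99, so [stock] = 0.1171 x 18.99 = 2.22 M.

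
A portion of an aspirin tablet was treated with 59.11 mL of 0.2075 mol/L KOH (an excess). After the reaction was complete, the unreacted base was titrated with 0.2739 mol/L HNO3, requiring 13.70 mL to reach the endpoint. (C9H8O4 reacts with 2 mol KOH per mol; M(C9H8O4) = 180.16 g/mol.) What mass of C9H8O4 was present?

Total n(KOH) added = 0.2075 x 0.05911 = 0.01227 mol.
n(HNO3) used = 0.2739 x 0.01370 = 0.003752 mol, which equals the excess n(KOH).
So n(KOH) consumed by the sample = 0.01227 - 0.003752 = 0.008513 mol.
n(C9H8O4) = 0.008513 / 2 = 0.004256 mol.
mass = 0.004256 mol x 180.16 g/mol = 0.767 g.

0.767 g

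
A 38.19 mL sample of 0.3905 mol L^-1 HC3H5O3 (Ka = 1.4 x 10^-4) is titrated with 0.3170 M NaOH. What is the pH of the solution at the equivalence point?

n(HC3H5O3) = 0.3905 x 0.03819 = 0.01491 mol; V(NaOH) at equivalence = 0.01491/0.3170 = 0.04704 L.
At equivalence all the acid is converted to C3H5O3-; total volume = 0.03819 + 0.04704 = 0.08523 L, so [C3H5O3-] = 0.01491/0.08523 = 0.1750 M.
Kb = Kw/Ka = 1.0e-14 / 1.4 x 10^-4 = 7.14e-11.
[OH^-] = sqrt(Kb x [C3H5O3-]) = sqrt(7.14e-11 x 0.1750) = 3.54e-6 M.
pOH = 5.45, so pH = 14.00 - 5.45 = 8.55.

8.55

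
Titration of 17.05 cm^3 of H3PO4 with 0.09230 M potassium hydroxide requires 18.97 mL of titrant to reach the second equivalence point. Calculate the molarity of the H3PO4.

0.0513 M

n(KOH) = 0.09230 x 0.01897 = 0.001751 mol.
At the second equivalence point, 2 mol OH^- react per mol H3PO4, so n(H3PO4) = 0.001751 / 2 = 0.0008755 mol.
[H3PO4] = 0.0008755 / 0.01705 L = 0.0513 M.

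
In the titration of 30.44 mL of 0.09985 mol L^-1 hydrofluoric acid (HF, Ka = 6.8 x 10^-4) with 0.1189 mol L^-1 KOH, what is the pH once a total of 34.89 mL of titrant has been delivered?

n(acid) = 0.09985 x 0.03044 = 0.003039 mol; n(KOH) added = 0.1189 x 0.03489 = 0.004148 mol.
Base is in excess by 0.004148 - 0.003039 = 0.001109 mol in a total volume of 0.06533 L.
[OH^-] = 0.001109/0.06533 = 0.01698 M, so pOH = 1.77 and pH = 14.00 - 1.77 = 12.23.

12.23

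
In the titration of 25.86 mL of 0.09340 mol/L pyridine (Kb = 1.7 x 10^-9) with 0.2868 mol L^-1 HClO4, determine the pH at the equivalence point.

n(C5H5N) = 0.09340 x 0.02586 = 0.002415 mol; V(HClO4) at equivalence = 0.002415/0.2868 = 0.008422 L.
At equivalence the base is fully converted to C5H5NH+; total volume = 0.03428 L, so [C5H5NH+] = 0.002415/0.03428 = 0.07046 M.
Ka(C5H5NH+) = Kw/Kb = 1.0e-14 / 1.7 x 10^-9 = 5.88e-6.
[H^+] = sqrt(Ka x [C5H5NH+]) = sqrt(5.88e-6 x 0.07046) = 0.000644 M.
pH = -log(0.000644) = 3.19.

3.19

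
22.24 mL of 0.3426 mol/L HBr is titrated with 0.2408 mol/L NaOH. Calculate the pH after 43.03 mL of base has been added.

n(acid) = 0.3426 x 0.02224 = 0.007619 mol; n(NaOH) added = 0.2408 x 0.04303 = 0.01036 mol.
Base is in excess by 0.01036 - 0.007619 = 0.002742 mol in a total volume of 0.06527 L.
[OH^-] = 0.002742/0.06527 = 0.04201 M, so pOH = 1.38 and pH = 14.00 - 1.38 = 12.62.

12.62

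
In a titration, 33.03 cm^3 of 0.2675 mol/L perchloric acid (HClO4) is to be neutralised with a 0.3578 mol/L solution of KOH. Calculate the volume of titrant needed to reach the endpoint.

n(HClO4) = 0.2675 mol/L x 0.03303 L = 0.008836 mol.
At equivalence n(KOH) = n(HClO4) = 0.008836 mol.
V(KOH) = 0.008836 / 0.3578 = 0.02469 L = 24.7 mL.

24.7 mL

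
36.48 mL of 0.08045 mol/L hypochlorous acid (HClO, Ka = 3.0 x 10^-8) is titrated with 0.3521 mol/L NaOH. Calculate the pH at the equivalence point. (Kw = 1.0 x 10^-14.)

10.17

n(HClO) = 0.08045 x 0.03648 = 0.002935 mol; V(NaOH) at equivalence = 0.002935/0.3521 = 0.008335 L.
At equivalence all the acid is converted to ClO-; total volume = 0.03648 + 0.008335 = 0.04482 L, so [ClO-] = 0.002935/0.04482 = 0.06549 M.
Kb = Kw/Ka = 1.0e-14 / 3.0 x 10^-8 = 3.33e-7.
[OH^-] = sqrt(Kb x [ClO-]) = sqrt(3.33e-7 x 0.06549) = 0.000148 M.
pOH = 3.83, so pH = 14.00 - 3.83 = 10.17.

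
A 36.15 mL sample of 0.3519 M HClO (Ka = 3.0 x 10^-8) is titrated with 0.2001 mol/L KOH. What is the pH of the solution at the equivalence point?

10.31

n(HClO) = 0.3519 x 0.03615 = 0.01272 mol; V(KOH) at equivalence = 0.01272/0.2001 = 0.06357 L.
At equivalence all the acid is converted to ClO-; total volume = 0.03615 + 0.06357 = 0.09972 L, so [ClO-] = 0.01272/0.09972 = 0.1276 M.
Kb = Kw/Ka = 1.0e-14 / 3.0 x 10^-8 = 3.33e-7.
[OH^-] = sqrt(Kb x [ClO-]) = sqrt(3.33e-7 x 0.1276) = 0.000206 M.
pOH = 3.69, so pH = 14.00 - 3.69 = 10.31.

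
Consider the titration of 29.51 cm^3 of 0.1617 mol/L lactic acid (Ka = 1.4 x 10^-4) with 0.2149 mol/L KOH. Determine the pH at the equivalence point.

8.41

n(HC3H5O3) = 0.1617 x 0.02951 = 0.004772 mol; V(KOH) at equivalence = 0.004772/0.2149 = 0.02220 L.
At equivalence all the acid is converted to C3H5O3-; total volume = 0.02951 + 0.02220 = 0.05171 L, so [C3H5O3-] = 0.004772/0.05171 = 0.09227 M.
Kb = Kw/Ka = 1.0e-14 / 1.4 x 10^-4 = 7.14e-11.
[OH^-] = sqrt(Kb x [C3H5O3-]) = sqrt(7.14e-11 x 0.09227) = 2.57e-6 M.
pOH = 5.59, so pH = 14.00 - 5.59 = 8.41.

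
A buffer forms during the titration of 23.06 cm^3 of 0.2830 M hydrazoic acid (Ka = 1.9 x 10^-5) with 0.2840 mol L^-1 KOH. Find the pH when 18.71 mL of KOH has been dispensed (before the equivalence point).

5.36

Initial n(HN3) = 0.2830 x 0.02306 = 0.006526 mol.
n(KOH) added = 0.2840 x 0.01871 = 0.005314 mol, converting that many moles of HN3 to N3-.
Remaining n(HN3) = 0.001212 mol; n(N3-) = 0.005314 mol.
By Henderson-Hasselbalch, pH = pKa + log([A^-]/[HA]) = 4.72 + log(0.005314/0.001212) = 4.72 + (+0.64) = 5.36.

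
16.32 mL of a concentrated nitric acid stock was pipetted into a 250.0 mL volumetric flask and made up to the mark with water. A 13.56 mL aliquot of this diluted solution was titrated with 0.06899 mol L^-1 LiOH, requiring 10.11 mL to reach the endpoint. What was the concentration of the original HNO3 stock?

n(LiOH) = 0.06899 x 0.01011 = 0.0006975 mol.
n(HNO3) in the aliquot = 0.0006975 mol.
[diluted HNO3] = 0.0006975 / 0.01356 = 0.05144 M.
Dilution factor = 250.0/16.32 = 15.32, so [stock] = 0.05144 x 15.32 = 0.788 M.

0.788 M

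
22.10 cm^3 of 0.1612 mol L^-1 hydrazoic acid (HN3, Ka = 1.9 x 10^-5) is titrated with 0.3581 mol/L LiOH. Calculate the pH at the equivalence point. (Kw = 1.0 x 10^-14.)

n(HN3) = 0.1612 x 0.02210 = 0.003563 mol; V(LiOH) at equivalence = 0.003563/0.3581 = 0.009948 L.
At equivalence all the acid is converted to N3-; total volume = 0.02210 + 0.009948 = 0.03205 L, so [N3-] = 0.003563/0.03205 = 0.1112 M.
Kb = Kw/Ka = 1.0e-14 / 1.9 x 10^-5 = 5.26e-10.
[OH^-] = sqrt(Kb x [N3-]) = sqrt(5.26e-10 x 0.1112) = 7.65e-6 M.
pOH = 5.12, so pH = 14.00 - 5.12 = 8.88.

8.88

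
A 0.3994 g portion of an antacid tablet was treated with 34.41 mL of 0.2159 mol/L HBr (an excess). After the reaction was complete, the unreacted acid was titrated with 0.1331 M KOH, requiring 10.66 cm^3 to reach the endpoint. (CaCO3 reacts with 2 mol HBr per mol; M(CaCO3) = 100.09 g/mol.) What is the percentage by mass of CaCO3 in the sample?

Total n(HBr) added = 0.2159 x 0.03441 = 0.007429 mol.
n(KOH) used = 0.1331 x 0.01066 = 0.001419 mol, which equals the excess n(HBr).
So n(HBr) consumed by the sample = 0.007429 - 0.001419 = 0.006010 mol.
n(CaCO3) = 0.006010 / 2 = 0.003005 mol.
mass CaCO3 = 0.003005 x 100.09 = 0.3008 g, so %CaCO3 = 0.3008/0.3994 x 100 = 75.3%.

75.3%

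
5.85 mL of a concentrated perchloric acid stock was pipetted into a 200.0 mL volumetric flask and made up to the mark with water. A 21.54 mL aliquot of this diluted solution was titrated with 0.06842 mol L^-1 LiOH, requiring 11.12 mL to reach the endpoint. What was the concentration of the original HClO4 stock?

n(LiOH) = 0.06842 x 0.01112 = 0.0007608 mol.
n(HClO4) in the aliquot = 0.0007608 mol.
[diluted HClO4] = 0.0007608 / 0.02154 = 0.03532 M.
Dilution factor = 200.0/5.850 = 34.19, so [stock] = 0.03532 x 34.19 = 1.21 M.

1.21 M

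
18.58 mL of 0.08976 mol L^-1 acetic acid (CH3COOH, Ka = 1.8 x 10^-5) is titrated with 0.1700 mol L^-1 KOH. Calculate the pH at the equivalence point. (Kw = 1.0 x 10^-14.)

n(CH3COOH) = 0.08976 x 0.01858 = 0.001668 mol; V(KOH) at equivalence = 0.001668/0.1700 = 0.009810 L.
At equivalence all the acid is converted to CH3COO-; total volume = 0.01858 + 0.009810 = 0.02839 L, so [CH3COO-] = 0.001668/0.02839 = 0.05874 M.
Kb = Kw/Ka = 1.0e-14 / 1.8 x 10^-5 = 5.56e-10.
[OH^-] = sqrt(Kb x [CH3COO-]) = sqrt(5.56e-10 x 0.05874) = 5.71e-6 M.
pOH = 5.24, so pH = 14.00 - 5.24 = 8.76.

8.76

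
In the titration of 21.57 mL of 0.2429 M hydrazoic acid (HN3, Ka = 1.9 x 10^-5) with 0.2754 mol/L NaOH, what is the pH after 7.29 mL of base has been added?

4.51

Initial n(HN3) = 0.2429 x 0.02157 = 0.005239 mol.
n(NaOH) added = 0.2754 x 0.007290 = 0.002008 mol, converting that many moles of HN3 to N3-.
Remaining n(HN3) = 0.003232 mol; n(N3-) = 0.002008 mol.
By Henderson-Hasselbalch, pH = pKa + log([A^-]/[HA]) = 4.72 + log(0.002008/0.003232) = 4.72 + (-0.21) = 4.51.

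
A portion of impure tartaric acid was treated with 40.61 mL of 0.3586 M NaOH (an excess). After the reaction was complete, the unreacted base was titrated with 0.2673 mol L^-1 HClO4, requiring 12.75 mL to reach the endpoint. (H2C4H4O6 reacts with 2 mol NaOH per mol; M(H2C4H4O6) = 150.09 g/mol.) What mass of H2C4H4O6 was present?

Total n(NaOH) added = 0.3586 x 0.04061 = 0.01456 mol.
n(HClO4) used = 0.2673 x 0.01275 = 0.003408 mol, which equals the excess n(NaOH).
So n(NaOH) consumed by the sample = 0.01456 - 0.003408 = 0.01115 mol.
n(H2C4H4O6) = 0.01115 / 2 = 0.005577 mol.
mass = 0.005577 mol x 150.09 g/mol = 0.837 g.

0.837 g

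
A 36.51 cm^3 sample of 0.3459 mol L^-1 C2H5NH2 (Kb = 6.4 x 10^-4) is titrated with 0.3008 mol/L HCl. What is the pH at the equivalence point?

5.80

n(C2H5NH2) = 0.3459 x 0.03651 = 0.01263 mol; V(HCl) at equivalence = 0.01263/0.3008 = 0.04198 L.
At equivalence the base is fully converted to C2H5NH3+; total volume = 0.07849 L, so [C2H5NH3+] = 0.01263/0.07849 = 0.1609 M.
Ka(C2H5NH3+) = Kw/Kb = 1.0e-14 / 6.4 x 10^-4 = 1.56e-11.
[H^+] = sqrt(Ka x [C2H5NH3+]) = sqrt(1.56e-11 x 0.1609) = 1.59e-6 M.
pH = -log(1.59e-6) = 5.80.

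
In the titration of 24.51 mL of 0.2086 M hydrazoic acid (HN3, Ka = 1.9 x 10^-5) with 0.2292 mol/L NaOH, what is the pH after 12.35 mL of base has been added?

4.81

Initial n(HN3) = 0.2086 x 0.02451 = 0.005113 mol.
n(NaOH) added = 0.2292 x 0.01235 = 0.002831 mol, converting that many moles of HN3 to N3-.
Remaining n(HN3) = 0.002282 mol; n(N3-) = 0.002831 mol.
By Henderson-Hasselbalch, pH = pKa + log([A^-]/[HA]) = 4.72 + log(0.002831/0.002282) = 4.72 + (+0.09) = 4.81.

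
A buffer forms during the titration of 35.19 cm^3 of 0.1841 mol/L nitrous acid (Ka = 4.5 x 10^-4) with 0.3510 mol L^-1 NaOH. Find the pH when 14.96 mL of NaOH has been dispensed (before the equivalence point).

3.98

Initial n(HNO2) = 0.1841 x 0.03519 = 0.006478 mol.
n(NaOH) added = 0.3510 x 0.01496 = 0.005251 mol, converting that many moles of HNO2 to NO2-.
Remaining n(HNO2) = 0.001228 mol; n(NO2-) = 0.005251 mol.
By Henderson-Hasselbalch, pH = pKa + log([A^-]/[HA]) = 3.35 + log(0.005251/0.001228) = 3.35 + (+0.63) = 3.98.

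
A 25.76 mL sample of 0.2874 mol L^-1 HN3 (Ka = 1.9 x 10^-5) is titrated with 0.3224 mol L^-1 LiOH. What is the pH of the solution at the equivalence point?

n(HN3) = 0.2874 x 0.02576 = 0.007403 mol; V(LiOH) at equivalence = 0.007403/0.3224 = 0.02296 L.
At equivalence all the acid is converted to N3-; total volume = 0.02576 + 0.02296 = 0.04872 L, so [N3-] = 0.007403/0.04872 = 0.1519 M.
Kb = Kw/Ka = 1.0e-14 / 1.9 x 10^-5 = 5.26e-10.
[OH^-] = sqrt(Kb x [N3-]) = sqrt(5.26e-10 x 0.1519) = 8.94e-6 M.
pOH = 5.05, so pH = 14.00 - 5.05 = 8.95.

8.95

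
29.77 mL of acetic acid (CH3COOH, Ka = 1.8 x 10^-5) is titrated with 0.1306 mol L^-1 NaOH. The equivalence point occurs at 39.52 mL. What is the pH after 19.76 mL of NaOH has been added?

19.76 mL is exactly half the equivalence volume (39.52/2), i.e. the half-equivalence point.
There, n(HA) = n(A^-), so pH = pKa = -log(1.8 x 10^-5) = 4.74.

4.74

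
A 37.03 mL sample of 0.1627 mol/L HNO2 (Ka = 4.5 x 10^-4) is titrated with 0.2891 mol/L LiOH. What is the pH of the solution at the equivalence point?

n(HNO2) = 0.1627 x 0.03703 = 0.006025 mol; V(LiOH) at equivalence = 0.006025/0.2891 = 0.02084 L.
At equivalence all the acid is converted to NO2-; total volume = 0.03703 + 0.02084 = 0.05787 L, so [NO2-] = 0.006025/0.05787 = 0.1041 M.
Kb = Kw/Ka = 1.0e-14 / 4.5 x 10^-4 = 2.22e-11.
[OH^-] = sqrt(Kb x [NO2-]) = sqrt(2.22e-11 x 0.1041) = 1.52e-6 M.
pOH = 5.82, so pH = 14.00 - 5.82 = 8.18.

8.18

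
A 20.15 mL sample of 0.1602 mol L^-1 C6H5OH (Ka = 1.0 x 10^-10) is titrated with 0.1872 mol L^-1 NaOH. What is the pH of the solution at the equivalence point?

n(C6H5OH) = 0.1602 x 0.02015 = 0.003228 mol; V(NaOH) at equivalence = 0.003228/0.1872 = 0.01724 L.
At equivalence all the acid is converted to C6H5O-; total volume = 0.02015 + 0.01724 = 0.03739 L, so [C6H5O-] = 0.003228/0.03739 = 0.08633 M.
Kb = Kw/Ka = 1.0e-14 / 1.0 x 10^-10 = 0.000100.
[OH^-] = sqrt(Kb x [C6H5O-]) = sqrt(0.000100 x 0.08633) = 0.00294 M.
pOH = 2.53, so pH = 14.00 - 2.53 = 11.47.

11.47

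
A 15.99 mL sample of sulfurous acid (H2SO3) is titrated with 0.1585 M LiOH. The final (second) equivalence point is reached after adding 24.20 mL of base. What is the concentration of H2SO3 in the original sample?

n(LiOH) = 0.1585 x 0.02420 = 0.003836 mol.
At the final (second) equivalence point, 2 mol OH^- react per mol H2SO3, so n(H2SO3) = 0.003836 / 2 = 0.001918 mol.
[H2SO3] = 0.001918 / 0.01599 L = 0.120 M.

0.120 M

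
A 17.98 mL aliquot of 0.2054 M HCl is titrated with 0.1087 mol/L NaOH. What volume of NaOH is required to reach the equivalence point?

34.0 mL

n(HCl) = 0.2054 mol/L x 0.01798 L = 0.003693 mol.
At equivalence n(NaOH) = n(HCl) = 0.003693 mol.
V(NaOH) = 0.003693 / 0.1087 = 0.03398 L = 34.0 mL.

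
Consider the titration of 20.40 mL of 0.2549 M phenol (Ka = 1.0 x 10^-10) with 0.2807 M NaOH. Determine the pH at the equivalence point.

n(C6H5OH) = 0.2549 x 0.02040 = 0.005200 mol; V(NaOH) at equivalence = 0.005200/0.2807 = 0.01852 L.
At equivalence all the acid is converted to C6H5O-; total volume = 0.02040 + 0.01852 = 0.03892 L, so [C6H5O-] = 0.005200/0.03892 = 0.1336 M.
Kb = Kw/Ka = 1.0e-14 / 1.0 x 10^-10 = 0.000100.
[OH^-] = sqrt(Kb x [C6H5O-]) = sqrt(0.000100 x 0.1336) = 0.00365 M.
pOH = 2.44, so pH = 14.00 - 2.44 = 11.56.

11.56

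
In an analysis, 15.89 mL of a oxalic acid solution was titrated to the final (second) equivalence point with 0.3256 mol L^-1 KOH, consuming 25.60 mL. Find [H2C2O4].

0.262 M

n(KOH) = 0.3256 x 0.02560 = 0.008335 mol.
At the final (second) equivalence point, 2 mol OH^- react per mol H2C2O4, so n(H2C2O4) = 0.008335 / 2 = 0.004168 mol.
[H2C2O4] = 0.004168 / 0.01589 L = 0.262 M.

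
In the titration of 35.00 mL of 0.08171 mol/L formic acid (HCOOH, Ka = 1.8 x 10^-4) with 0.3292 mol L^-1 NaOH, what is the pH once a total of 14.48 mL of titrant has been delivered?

n(acid) = 0.08171 x 0.03500 = 0.002860 mol; n(NaOH) added = 0.3292 x 0.01448 = 0.004767 mol.
Base is in excess by 0.004767 - 0.002860 = 0.001907 mol in a total volume of 0.04948 L.
[OH^-] = 0.001907/0.04948 = 0.03854 M, so pOH = 1.41 and pH = 14.00 - 1.41 = 12.59.

12.59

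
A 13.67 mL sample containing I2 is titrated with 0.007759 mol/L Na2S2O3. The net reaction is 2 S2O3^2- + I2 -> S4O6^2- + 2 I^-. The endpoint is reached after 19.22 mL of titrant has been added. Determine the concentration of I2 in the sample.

n(Na2S2O3) = 0.007759 x 0.01922 = 0.0001491 mol.
From the balanced equation, 2 mol Na2S2O3 reacts with 1 mol I2, so n(I2) = 0.0001491 x 1/2 = 7.456e-5 mol.
[I2] = 7.456e-5 / 0.01367 L = 0.00545 M.

0.00545 M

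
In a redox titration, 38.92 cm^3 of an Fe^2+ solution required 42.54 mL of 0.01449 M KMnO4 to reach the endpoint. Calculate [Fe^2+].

n(KMnO4) = 0.01449 x 0.04254 = 0.0006164 mol.
From the balanced equation, 1 mol KMnO4 reacts with 5 mol Fe^2+, so n(Fe^2+) = 0.0006164 x 5/1 = 0.003082 mol.
[Fe^2+] = 0.003082 / 0.03892 L = 0.0792 M.

0.0792 M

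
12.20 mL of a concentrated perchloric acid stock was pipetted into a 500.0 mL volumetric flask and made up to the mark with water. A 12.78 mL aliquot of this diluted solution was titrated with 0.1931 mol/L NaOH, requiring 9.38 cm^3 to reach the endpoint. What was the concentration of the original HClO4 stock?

5.81 M

n(NaOH) = 0.1931 x 0.009380 = 0.001811 mol.
n(HClO4) in the aliquot = 0.001811 mol.
[diluted HClO4] = 0.001811 / 0.01278 = 0.1417 M.
Dilution factor = 500.0/12.20 = 40.98, so [stock] = 0.1417 x 40.98 = 5.81 M.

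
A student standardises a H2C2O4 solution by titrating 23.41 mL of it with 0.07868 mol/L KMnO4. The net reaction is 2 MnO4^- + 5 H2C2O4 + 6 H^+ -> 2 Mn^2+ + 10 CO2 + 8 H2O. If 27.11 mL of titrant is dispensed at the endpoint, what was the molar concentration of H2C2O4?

n(KMnO4) = 0.07868 x 0.02711 = 0.002133 mol.
From the balanced equation, 2 mol KMnO4 reacts with 5 mol H2C2O4, so n(H2C2O4) = 0.002133 x 5/2 = 0.005333 mol.
[H2C2O4] = 0.005333 / 0.02341 L = 0.228 M.

0.228 M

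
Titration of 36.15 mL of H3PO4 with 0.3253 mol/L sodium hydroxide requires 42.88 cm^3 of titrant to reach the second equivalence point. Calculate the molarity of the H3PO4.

n(NaOH) = 0.3253 x 0.04288 = 0.01395 mol.
At the second equivalence point, 2 mol OH^- react per mol H3PO4, so n(H3PO4) = 0.01395 / 2 = 0.006974 mol.
[H3PO4] = 0.006974 / 0.03615 L = 0.193 M.

0.193 M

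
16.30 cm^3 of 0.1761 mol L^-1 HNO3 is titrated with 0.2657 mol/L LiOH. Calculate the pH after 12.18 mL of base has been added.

n(acid) = 0.1761 x 0.01630 = 0.002870 mol; n(LiOH) added = 0.2657 x 0.01218 = 0.003236 mol.
Base is in excess by 0.003236 - 0.002870 = 0.0003658 mol in a total volume of 0.02848 L.
[OH^-] = 0.0003658/0.02848 = 0.01284 M, so pOH = 1.89 and pH = 14.00 - 1.89 = 12.11.

12.11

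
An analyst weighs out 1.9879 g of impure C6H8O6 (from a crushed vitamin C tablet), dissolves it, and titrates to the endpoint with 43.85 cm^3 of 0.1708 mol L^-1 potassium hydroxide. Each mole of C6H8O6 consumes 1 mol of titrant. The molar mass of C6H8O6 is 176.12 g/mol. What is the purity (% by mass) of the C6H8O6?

n(KOH) = 0.1708 x 0.04385 = 0.007490 mol.
n(C6H8O6) = 0.007490 / 1 = 0.007490 mol.
mass of C6H8O6 = 0.007490 x 176.12 = 1.319 g.
% purity = 1.319 / 1.9879 x 100 = 66.4%.

66.4%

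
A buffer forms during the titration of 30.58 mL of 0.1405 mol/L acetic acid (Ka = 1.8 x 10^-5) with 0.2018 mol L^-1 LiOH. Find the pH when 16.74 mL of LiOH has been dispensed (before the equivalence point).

Initial n(CH3COOH) = 0.1405 x 0.03058 = 0.004296 mol.
n(LiOH) added = 0.2018 x 0.01674 = 0.003378 mol, converting that many moles of CH3COOH to CH3COO-.
Remaining n(CH3COOH) = 0.0009184 mol; n(CH3COO-) = 0.003378 mol.
By Henderson-Hasselbalch, pH = pKa + log([A^-]/[HA]) = 4.74 + log(0.003378/0.0009184) = 4.74 + (+0.57) = 5.31.

5.31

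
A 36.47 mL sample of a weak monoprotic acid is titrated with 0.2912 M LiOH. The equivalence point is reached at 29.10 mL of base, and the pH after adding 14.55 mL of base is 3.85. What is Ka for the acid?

14.55 mL is half of the equivalence volume, so this is the half-equivalence point where [HA] = [A^-].
At half-equivalence pH = pKa, so pKa = 3.85.
Ka = 10^(-3.85) = 1.4 x 10^-4.

1.4 x 10^-4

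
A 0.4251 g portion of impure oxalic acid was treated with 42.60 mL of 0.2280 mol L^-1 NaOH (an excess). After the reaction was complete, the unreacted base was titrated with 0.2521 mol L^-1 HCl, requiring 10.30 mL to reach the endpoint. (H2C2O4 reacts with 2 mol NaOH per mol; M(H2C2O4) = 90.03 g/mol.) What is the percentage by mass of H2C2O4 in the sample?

Total n(NaOH) added = 0.2280 x 0.04260 = 0.009713 mol.
n(HCl) used = 0.2521 x 0.01030 = 0.002597 mol, which equals the excess n(NaOH).
So n(NaOH) consumed by the sample = 0.009713 - 0.002597 = 0.007116 mol.
n(H2C2O4) = 0.007116 / 2 = 0.003558 mol.
mass H2C2O4 = 0.003558 x 90.03 = 0.3203 g, so %H2C2O4 = 0.3203/0.4251 x 100 = 75.4%.

75.4%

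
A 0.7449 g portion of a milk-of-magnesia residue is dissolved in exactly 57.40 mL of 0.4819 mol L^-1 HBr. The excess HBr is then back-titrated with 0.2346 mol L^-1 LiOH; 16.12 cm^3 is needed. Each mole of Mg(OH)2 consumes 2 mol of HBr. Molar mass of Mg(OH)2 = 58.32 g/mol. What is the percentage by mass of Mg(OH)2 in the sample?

93.5%

Total n(HBr) added = 0.4819 x 0.05740 = 0.02766 mol.
n(LiOH) used = 0.2346 x 0.01612 = 0.003782 mol, which equals the excess n(HBr).
So n(HBr) consumed by the sample = 0.02766 - 0.003782 = 0.02388 mol.
n(Mg(OH)2) = 0.02388 / 2 = 0.01194 mol.
mass Mg(OH)2 = 0.01194 x 58.32 = 0.6963 g, so %Mg(OH)2 = 0.6963/0.7449 x 100 = 93.5%.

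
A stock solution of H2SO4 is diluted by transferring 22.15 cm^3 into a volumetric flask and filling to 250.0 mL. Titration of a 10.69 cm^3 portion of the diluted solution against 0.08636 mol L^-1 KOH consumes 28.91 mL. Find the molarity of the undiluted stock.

n(KOH) = 0.08636 x 0.02891 = 0.002497 mol.
n(H2SO4) in the aliquot = 0.002497 x 1/2 = 0.001248 mol.
[diluted H2SO4] = 0.001248 / 0.01069 = 0.1168 M.
Dilution factor = 250.0/22.15 = 11.29, so [stock] = 0.1168 x 11.29 = 1.32 M.

1.32 M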